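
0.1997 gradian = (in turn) 0.0004993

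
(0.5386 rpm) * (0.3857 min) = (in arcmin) 4487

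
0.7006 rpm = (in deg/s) 4.204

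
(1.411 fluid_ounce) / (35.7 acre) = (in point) 8.187e-07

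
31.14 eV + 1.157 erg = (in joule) 1.157e-07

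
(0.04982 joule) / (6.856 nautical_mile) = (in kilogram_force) 4.001e-07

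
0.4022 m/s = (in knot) 0.7818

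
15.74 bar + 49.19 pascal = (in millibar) 1.574e+04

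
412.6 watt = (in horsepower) 0.5533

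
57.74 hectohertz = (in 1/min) 3.464e+05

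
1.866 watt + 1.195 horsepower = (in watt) 893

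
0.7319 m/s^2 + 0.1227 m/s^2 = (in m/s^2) 0.8546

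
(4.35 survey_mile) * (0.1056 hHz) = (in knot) 1.437e+05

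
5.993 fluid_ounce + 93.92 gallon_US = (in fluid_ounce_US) 1.203e+04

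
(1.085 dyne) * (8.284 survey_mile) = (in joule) 0.1447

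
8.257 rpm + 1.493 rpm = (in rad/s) 1.021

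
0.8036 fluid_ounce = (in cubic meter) 2.377e-05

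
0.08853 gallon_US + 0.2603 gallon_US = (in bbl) 0.008305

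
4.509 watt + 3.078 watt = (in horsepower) 0.01017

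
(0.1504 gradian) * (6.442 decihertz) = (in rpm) 0.01453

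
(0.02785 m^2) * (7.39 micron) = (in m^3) 2.058e-07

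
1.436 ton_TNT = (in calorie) 1.436e+09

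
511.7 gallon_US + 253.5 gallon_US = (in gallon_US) 765.2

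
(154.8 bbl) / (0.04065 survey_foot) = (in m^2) 1986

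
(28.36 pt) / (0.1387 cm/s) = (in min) 0.1202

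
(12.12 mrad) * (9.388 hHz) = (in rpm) 108.7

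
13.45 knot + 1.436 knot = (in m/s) 7.658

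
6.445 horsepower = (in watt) 4806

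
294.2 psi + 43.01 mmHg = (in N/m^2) 2.034e+06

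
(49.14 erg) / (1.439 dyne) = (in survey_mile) 0.0002122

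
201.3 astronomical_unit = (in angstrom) 3.011e+23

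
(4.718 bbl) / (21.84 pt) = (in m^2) 97.36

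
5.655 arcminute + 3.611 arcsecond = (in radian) 0.001662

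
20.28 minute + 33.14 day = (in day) 33.15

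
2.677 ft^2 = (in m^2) 0.2487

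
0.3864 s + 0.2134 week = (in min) 2151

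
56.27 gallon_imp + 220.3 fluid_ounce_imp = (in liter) 262.1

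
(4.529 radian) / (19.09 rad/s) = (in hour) 6.59e-05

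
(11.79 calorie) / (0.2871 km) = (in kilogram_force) 0.01752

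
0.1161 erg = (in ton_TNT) 2.775e-18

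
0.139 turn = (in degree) 50.04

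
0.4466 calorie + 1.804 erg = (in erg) 1.869e+07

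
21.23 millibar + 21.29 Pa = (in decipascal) 2.144e+04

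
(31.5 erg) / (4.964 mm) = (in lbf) 0.0001427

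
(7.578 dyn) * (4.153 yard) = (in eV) 1.796e+15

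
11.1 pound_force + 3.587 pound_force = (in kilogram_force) 6.662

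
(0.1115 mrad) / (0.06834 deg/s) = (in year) 2.964e-09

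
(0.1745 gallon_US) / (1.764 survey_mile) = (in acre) 5.75e-11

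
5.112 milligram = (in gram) 0.005112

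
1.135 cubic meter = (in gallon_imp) 249.7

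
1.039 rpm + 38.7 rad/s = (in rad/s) 38.81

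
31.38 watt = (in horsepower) 0.04208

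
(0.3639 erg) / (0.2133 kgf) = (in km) 1.74e-11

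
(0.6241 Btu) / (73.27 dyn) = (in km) 898.7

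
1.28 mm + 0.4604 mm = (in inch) 0.06852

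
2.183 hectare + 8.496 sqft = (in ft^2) 2.35e+05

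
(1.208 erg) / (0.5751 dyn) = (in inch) 0.827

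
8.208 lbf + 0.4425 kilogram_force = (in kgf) 4.166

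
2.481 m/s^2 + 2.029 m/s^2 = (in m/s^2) 4.51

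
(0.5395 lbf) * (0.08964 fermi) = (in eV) 1343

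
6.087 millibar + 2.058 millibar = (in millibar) 8.145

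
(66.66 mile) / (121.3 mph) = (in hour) 0.5495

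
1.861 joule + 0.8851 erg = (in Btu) 0.001764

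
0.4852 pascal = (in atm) 4.789e-06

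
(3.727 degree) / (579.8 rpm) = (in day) 1.24e-08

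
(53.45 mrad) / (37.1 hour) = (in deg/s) 2.293e-05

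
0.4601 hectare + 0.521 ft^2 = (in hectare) 0.4601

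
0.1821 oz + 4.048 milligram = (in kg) 0.005166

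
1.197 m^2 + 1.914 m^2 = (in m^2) 3.111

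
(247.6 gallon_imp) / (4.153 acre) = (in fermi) 6.697e+10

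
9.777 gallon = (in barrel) 0.2328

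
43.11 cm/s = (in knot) 0.838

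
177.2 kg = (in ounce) 6251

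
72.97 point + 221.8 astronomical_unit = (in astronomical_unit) 221.8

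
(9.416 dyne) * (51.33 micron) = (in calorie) 1.155e-09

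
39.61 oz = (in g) 1123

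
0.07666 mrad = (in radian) 7.666e-05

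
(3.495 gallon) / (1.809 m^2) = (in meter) 0.007313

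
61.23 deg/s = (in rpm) 10.21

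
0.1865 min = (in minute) 0.1865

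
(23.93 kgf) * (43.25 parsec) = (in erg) 3.132e+27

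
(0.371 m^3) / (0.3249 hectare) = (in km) 1.142e-07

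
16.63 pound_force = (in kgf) 7.543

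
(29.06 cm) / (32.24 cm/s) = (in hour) 0.0002504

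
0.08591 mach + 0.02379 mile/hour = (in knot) 56.88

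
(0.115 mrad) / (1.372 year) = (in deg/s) 1.523e-10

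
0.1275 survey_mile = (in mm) 2.052e+05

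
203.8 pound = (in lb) 203.8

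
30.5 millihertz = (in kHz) 3.05e-05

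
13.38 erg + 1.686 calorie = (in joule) 7.054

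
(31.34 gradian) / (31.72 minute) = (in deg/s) 0.01482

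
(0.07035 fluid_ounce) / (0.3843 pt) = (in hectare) 1.535e-06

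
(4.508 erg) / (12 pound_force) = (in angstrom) 84.45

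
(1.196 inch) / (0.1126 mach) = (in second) 0.0007923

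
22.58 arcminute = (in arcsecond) 1355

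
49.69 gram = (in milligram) 4.969e+04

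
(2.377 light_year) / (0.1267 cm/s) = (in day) 2.054e+14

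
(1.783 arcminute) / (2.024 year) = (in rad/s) 8.126e-12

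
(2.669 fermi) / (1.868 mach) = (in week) 6.938e-24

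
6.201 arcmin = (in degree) 0.1033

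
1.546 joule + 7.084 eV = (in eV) 9.649e+18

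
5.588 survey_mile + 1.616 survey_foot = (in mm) 8.994e+06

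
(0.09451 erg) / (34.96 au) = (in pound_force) 4.063e-22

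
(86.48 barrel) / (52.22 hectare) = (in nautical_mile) 1.422e-08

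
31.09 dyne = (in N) 0.0003109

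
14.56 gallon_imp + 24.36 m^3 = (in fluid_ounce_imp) 8.597e+05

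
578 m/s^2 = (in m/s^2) 578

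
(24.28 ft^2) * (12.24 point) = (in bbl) 0.06126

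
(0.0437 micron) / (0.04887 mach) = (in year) 8.328e-17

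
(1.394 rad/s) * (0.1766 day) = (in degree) 1.219e+06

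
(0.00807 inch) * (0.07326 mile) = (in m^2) 0.02417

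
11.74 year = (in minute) 6.171e+06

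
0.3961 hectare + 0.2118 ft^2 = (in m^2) 3961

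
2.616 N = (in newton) 2.616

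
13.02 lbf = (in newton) 57.92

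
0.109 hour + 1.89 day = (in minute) 2728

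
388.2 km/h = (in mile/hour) 241.2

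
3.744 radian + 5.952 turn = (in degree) 2357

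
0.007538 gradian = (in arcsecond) 24.42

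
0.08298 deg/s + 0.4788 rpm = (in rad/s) 0.05159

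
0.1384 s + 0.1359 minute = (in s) 8.292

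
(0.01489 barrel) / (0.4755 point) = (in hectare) 0.001411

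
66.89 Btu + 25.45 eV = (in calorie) 1.687e+04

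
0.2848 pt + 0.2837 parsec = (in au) 5.852e+04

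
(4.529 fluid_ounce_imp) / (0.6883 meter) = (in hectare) 1.87e-08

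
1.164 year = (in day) 424.9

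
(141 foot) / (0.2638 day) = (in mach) 5.538e-06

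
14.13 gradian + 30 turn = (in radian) 188.7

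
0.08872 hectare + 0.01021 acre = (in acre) 0.2294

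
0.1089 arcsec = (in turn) 8.403e-08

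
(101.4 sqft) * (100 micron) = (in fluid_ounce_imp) 33.16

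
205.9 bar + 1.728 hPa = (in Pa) 2.059e+07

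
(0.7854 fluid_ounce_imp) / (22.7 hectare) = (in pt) 2.787e-07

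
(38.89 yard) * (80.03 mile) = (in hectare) 458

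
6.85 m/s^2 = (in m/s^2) 6.85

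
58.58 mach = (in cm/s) 1.995e+06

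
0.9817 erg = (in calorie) 2.346e-08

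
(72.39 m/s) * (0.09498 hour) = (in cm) 2.475e+06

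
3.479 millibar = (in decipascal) 3479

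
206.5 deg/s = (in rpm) 34.42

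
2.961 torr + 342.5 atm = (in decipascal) 3.47e+08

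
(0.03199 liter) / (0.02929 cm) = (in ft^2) 1.176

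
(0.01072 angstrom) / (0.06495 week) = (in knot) 5.305e-17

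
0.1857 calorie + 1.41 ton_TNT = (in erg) 5.899e+16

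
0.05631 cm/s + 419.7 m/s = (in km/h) 1511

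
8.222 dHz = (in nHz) 8.222e+08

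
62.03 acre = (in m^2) 2.51e+05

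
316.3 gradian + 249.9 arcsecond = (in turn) 0.7909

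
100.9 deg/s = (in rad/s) 1.761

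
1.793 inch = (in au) 3.044e-13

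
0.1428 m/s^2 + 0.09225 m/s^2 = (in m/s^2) 0.2351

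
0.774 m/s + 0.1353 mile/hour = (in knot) 1.622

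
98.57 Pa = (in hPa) 0.9857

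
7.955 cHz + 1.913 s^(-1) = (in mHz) 1993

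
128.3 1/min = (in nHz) 2.138e+09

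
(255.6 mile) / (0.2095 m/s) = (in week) 3.246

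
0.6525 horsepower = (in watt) 486.6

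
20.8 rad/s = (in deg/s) 1192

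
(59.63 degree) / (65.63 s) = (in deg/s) 0.9086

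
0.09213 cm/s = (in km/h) 0.003317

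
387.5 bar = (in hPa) 3.875e+05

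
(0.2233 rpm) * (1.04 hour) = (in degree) 5016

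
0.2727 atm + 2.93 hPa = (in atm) 0.2756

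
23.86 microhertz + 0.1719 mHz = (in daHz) 1.958e-05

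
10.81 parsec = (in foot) 1.094e+18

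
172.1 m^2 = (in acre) 0.04253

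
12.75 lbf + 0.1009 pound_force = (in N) 57.16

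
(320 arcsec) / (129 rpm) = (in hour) 3.19e-08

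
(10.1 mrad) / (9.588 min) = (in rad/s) 1.756e-05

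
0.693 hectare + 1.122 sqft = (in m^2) 6930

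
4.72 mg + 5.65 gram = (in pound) 0.01247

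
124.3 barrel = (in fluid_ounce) 6.682e+05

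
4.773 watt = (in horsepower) 0.006401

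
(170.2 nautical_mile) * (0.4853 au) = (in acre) 5.655e+12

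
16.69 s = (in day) 0.0001932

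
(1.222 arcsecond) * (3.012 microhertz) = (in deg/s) 1.022e-09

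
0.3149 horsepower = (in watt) 234.8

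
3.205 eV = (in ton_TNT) 1.227e-28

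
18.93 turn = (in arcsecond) 2.453e+07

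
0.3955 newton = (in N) 0.3955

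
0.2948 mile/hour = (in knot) 0.2562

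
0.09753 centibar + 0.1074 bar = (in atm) 0.107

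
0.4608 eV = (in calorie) 1.765e-20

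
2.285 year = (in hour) 2.002e+04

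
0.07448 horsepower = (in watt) 55.54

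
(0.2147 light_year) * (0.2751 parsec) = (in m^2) 1.724e+31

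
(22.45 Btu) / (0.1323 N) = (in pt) 5.075e+08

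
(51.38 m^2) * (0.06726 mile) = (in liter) 5.562e+06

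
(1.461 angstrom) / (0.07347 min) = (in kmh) 1.193e-10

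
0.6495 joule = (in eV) 4.054e+18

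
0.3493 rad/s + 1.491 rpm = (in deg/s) 28.96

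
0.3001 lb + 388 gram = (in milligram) 5.241e+05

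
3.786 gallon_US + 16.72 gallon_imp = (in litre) 90.34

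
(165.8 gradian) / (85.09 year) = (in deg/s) 5.561e-08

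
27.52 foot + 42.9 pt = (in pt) 2.382e+04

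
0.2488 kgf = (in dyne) 2.44e+05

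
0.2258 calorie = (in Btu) 0.0008954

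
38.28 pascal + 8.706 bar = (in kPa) 870.6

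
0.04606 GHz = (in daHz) 4.606e+06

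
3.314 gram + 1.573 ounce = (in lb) 0.1056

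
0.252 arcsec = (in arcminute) 0.0042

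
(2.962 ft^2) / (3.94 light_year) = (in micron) 7.382e-12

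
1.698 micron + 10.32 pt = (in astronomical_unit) 2.435e-14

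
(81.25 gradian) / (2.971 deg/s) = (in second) 24.61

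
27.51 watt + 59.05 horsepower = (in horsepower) 59.09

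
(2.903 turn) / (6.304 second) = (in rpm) 27.63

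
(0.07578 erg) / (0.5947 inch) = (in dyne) 0.05017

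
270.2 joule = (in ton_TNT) 6.458e-08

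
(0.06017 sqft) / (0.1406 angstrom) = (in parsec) 1.288e-08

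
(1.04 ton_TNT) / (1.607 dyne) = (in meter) 2.708e+14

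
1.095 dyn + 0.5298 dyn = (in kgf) 1.657e-06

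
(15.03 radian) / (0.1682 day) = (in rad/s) 0.001034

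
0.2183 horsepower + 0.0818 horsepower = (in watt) 223.8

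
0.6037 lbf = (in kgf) 0.2738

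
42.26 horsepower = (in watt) 3.151e+04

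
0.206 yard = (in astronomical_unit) 1.259e-12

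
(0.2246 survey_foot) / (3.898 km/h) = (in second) 0.06322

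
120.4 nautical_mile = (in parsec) 7.226e-12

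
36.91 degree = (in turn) 0.1025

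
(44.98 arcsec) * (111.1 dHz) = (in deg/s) 0.1388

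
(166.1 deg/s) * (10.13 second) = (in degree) 1683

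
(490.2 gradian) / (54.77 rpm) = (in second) 1.343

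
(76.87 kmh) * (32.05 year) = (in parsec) 6.994e-07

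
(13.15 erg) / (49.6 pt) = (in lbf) 1.689e-05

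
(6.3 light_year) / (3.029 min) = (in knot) 6.375e+14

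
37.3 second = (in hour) 0.01036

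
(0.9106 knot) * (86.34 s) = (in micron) 4.045e+07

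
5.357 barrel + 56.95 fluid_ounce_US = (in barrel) 5.368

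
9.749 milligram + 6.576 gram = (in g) 6.586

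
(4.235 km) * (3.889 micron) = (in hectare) 1.647e-06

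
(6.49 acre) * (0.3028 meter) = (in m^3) 7953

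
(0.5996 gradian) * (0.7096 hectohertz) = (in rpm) 6.382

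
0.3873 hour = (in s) 1394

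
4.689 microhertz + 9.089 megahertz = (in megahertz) 9.089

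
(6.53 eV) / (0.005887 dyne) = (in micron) 1.777e-05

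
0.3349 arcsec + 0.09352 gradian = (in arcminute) 5.056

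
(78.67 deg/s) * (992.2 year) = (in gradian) 2.735e+12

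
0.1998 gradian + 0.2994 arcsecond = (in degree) 0.1799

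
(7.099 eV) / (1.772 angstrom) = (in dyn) 0.0006419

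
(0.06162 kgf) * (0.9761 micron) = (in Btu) 5.591e-10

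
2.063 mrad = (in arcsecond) 425.5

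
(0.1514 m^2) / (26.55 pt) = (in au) 1.081e-10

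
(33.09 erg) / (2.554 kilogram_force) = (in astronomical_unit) 8.831e-19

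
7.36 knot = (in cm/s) 378.6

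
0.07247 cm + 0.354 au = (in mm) 5.296e+13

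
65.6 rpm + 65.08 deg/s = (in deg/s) 458.7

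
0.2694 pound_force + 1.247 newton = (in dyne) 2.445e+05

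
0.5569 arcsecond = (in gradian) 0.0001719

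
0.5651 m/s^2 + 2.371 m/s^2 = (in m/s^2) 2.936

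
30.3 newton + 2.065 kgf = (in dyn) 5.055e+06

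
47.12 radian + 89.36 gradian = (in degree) 2780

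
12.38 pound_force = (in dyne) 5.507e+06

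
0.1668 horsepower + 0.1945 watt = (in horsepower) 0.1671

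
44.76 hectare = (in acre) 110.6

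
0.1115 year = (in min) 5.86e+04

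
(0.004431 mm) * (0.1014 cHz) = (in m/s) 4.493e-09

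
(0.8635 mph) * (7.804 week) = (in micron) 1.822e+12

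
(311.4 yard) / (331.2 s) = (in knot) 1.671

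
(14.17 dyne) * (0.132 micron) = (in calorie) 4.47e-12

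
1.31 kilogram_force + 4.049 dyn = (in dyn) 1.285e+06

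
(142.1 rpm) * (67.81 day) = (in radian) 8.718e+07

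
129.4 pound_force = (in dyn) 5.756e+07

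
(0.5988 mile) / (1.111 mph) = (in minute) 32.34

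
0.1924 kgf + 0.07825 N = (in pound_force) 0.4418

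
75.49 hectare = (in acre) 186.5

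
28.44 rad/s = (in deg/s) 1629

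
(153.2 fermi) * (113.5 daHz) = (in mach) 5.107e-13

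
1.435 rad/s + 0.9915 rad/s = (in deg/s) 139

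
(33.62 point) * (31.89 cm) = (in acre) 9.346e-07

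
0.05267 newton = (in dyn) 5267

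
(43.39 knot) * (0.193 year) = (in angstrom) 1.359e+18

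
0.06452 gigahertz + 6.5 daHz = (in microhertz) 6.452e+13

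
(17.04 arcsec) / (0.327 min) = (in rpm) 4.021e-05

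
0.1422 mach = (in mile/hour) 108.3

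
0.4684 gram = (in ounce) 0.01652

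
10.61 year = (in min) 5.577e+06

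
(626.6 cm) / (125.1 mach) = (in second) 0.0001471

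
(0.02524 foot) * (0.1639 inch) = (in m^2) 3.203e-05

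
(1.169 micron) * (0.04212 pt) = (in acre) 4.292e-15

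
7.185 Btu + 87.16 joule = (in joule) 7668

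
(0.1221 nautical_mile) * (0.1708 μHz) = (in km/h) 0.000139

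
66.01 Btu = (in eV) 4.347e+23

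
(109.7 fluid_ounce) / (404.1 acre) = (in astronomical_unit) 1.326e-20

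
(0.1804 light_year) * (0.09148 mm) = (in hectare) 1.561e+07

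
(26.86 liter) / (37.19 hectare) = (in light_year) 7.634e-24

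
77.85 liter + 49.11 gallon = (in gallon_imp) 58.02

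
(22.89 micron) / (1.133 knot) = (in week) 6.493e-11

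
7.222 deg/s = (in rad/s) 0.126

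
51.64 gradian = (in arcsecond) 1.673e+05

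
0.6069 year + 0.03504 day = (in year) 0.607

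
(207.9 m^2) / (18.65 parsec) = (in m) 3.613e-16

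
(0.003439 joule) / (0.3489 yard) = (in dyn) 1078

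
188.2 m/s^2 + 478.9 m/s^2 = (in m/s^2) 667.1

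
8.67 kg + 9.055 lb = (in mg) 1.278e+07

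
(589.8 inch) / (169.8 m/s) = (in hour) 2.451e-05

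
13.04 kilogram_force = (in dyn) 1.279e+07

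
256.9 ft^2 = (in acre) 0.005898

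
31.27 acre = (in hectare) 12.65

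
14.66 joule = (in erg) 1.466e+08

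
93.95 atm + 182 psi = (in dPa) 1.077e+08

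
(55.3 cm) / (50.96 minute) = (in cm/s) 0.01809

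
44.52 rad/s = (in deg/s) 2551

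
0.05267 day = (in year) 0.0001443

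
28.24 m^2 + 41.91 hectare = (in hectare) 41.91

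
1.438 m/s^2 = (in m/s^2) 1.438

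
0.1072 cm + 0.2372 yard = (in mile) 0.0001354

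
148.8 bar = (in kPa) 1.488e+04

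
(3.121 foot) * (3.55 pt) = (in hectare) 1.191e-07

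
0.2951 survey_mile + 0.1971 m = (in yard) 519.6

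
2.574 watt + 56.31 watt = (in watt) 58.88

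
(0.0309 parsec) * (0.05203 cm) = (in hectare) 4.961e+07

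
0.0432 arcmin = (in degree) 0.00072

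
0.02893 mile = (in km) 0.04656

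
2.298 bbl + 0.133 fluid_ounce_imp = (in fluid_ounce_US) 1.235e+04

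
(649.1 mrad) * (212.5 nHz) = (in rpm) 1.317e-06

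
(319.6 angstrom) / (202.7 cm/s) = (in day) 1.825e-13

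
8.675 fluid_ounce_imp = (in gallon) 0.06511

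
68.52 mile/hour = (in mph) 68.52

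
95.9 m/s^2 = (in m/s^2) 95.9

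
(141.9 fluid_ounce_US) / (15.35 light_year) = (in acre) 7.141e-24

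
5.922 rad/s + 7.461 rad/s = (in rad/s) 13.38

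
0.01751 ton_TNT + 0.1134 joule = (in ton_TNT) 0.01751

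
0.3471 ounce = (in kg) 0.00984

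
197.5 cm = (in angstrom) 1.975e+10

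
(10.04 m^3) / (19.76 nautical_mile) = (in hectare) 2.744e-08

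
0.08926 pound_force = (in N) 0.397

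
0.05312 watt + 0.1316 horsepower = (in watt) 98.19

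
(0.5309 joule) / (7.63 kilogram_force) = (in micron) 7095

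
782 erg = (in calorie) 1.869e-05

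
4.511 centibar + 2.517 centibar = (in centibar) 7.028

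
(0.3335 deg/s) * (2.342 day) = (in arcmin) 4.049e+06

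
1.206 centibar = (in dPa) 1.206e+04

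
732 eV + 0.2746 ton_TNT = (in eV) 7.171e+27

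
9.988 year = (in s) 3.15e+08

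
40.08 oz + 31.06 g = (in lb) 2.573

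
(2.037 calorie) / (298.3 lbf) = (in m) 0.006423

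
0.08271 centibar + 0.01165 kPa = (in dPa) 943.6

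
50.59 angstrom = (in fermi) 5.059e+06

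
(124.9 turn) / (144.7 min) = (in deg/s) 5.179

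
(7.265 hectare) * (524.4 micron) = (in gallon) 1.006e+04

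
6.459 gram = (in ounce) 0.2278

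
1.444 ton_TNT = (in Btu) 5.726e+06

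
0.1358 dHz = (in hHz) 0.0001358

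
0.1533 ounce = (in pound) 0.009581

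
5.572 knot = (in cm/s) 286.6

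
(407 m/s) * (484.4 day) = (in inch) 6.706e+11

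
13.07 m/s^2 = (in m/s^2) 13.07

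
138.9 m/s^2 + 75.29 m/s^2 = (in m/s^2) 214.2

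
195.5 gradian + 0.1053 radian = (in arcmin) 1.092e+04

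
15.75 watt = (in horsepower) 0.02112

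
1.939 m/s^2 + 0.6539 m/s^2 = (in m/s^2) 2.593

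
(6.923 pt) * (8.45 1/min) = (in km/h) 0.001238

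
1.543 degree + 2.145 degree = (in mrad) 64.37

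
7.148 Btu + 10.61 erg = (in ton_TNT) 1.802e-06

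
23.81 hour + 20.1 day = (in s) 1.822e+06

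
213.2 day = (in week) 30.46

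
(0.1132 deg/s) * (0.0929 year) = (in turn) 921.2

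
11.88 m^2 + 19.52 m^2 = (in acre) 0.007759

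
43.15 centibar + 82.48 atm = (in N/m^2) 8.4e+06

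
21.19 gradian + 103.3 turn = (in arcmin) 2.232e+06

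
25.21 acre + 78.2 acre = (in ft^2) 4.505e+06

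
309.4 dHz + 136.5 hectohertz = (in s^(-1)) 1.368e+04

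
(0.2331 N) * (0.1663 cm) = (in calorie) 9.265e-05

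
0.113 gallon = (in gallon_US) 0.113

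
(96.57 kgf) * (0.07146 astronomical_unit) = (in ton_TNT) 2420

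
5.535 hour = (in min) 332.1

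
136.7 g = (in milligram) 1.367e+05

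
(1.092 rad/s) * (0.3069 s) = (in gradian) 21.34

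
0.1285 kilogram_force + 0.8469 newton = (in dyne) 2.107e+05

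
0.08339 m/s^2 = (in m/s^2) 0.08339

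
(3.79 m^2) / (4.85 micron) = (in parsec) 2.532e-11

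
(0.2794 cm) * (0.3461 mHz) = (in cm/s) 9.67e-05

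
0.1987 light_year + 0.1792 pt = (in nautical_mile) 1.015e+12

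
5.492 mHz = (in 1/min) 0.3295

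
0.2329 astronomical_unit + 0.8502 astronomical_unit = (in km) 1.62e+08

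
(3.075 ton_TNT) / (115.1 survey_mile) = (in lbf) 1.561e+04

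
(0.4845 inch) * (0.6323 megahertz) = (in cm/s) 7.781e+05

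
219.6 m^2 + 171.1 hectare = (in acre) 422.9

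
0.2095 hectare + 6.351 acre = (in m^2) 2.78e+04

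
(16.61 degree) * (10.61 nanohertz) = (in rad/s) 3.076e-09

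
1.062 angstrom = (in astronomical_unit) 7.099e-22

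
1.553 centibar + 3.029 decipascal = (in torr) 11.65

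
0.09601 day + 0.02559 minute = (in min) 138.3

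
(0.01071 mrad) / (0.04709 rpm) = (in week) 3.591e-09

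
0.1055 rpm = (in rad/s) 0.01105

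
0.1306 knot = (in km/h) 0.2419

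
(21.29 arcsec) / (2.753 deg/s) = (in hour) 5.967e-07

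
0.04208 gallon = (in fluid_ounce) 5.386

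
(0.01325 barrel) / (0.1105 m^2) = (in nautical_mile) 1.029e-05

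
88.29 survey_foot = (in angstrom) 2.691e+11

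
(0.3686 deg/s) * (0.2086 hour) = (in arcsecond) 9.965e+05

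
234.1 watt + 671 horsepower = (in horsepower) 671.3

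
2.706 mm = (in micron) 2706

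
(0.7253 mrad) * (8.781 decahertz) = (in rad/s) 0.06369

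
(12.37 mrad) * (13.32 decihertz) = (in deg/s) 0.9441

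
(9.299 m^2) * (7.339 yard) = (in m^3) 62.4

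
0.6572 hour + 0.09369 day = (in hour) 2.906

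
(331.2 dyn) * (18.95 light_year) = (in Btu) 5.628e+11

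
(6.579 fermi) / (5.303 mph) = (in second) 2.775e-15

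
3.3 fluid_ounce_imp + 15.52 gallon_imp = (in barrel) 0.4444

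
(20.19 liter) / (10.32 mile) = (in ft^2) 1.309e-05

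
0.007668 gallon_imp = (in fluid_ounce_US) 1.179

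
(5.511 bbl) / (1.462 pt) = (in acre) 0.4198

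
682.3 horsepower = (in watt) 5.088e+05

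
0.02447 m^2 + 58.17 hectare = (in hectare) 58.17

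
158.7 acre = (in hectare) 64.22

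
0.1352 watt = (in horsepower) 0.0001813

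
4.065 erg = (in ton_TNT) 9.716e-17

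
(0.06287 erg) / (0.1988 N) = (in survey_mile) 1.965e-11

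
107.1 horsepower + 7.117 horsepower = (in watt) 8.517e+04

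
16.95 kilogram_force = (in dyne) 1.662e+07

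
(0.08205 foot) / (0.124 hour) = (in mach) 1.645e-07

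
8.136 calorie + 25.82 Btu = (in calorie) 6519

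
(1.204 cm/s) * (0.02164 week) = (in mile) 0.09791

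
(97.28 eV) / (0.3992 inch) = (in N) 1.537e-15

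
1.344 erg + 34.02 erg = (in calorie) 8.452e-07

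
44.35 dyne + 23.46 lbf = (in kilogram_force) 10.64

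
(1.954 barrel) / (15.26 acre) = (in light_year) 5.317e-22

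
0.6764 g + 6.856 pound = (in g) 3111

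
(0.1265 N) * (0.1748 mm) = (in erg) 221.1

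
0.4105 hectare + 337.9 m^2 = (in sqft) 4.782e+04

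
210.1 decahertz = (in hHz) 21.01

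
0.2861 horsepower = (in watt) 213.3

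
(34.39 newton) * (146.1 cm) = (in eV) 3.136e+20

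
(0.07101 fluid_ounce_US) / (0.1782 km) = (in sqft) 1.268e-07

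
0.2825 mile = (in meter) 454.6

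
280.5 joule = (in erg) 2.805e+09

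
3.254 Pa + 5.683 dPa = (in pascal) 3.822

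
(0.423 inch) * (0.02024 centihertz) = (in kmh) 7.829e-06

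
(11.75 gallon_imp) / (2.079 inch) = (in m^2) 1.012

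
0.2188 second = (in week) 3.618e-07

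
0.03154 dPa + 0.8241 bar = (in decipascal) 8.241e+05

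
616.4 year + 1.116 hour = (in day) 2.25e+05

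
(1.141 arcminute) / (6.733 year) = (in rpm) 1.493e-11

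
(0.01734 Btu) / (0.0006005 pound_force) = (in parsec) 2.22e-13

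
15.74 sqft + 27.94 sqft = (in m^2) 4.058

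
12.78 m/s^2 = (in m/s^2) 12.78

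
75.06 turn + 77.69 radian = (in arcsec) 1.133e+08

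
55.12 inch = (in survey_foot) 4.593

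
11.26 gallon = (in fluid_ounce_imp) 1500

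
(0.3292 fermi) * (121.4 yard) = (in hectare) 3.654e-18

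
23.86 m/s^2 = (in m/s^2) 23.86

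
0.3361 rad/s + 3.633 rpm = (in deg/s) 41.06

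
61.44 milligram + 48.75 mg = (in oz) 0.003887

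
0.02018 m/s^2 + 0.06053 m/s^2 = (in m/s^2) 0.08071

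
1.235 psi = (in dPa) 8.515e+04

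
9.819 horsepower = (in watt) 7322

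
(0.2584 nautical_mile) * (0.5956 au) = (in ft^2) 4.59e+14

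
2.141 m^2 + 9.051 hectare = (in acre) 22.37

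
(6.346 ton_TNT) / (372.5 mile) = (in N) 4.429e+04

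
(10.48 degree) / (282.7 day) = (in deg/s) 4.291e-07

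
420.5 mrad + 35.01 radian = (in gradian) 2256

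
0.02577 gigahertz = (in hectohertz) 2.577e+05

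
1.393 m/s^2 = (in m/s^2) 1.393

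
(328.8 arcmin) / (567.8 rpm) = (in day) 1.862e-08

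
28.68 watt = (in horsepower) 0.03846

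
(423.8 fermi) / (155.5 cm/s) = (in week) 4.506e-19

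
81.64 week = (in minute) 8.229e+05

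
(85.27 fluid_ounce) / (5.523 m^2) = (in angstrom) 4.566e+06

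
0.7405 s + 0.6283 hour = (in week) 0.003741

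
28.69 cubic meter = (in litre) 2.869e+04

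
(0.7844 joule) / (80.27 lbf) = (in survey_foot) 0.007207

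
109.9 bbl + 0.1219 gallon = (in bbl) 109.9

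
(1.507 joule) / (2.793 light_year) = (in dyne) 5.703e-12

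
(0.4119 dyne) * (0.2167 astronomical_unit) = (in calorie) 3.191e+04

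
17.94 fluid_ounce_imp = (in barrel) 0.003206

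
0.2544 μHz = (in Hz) 2.544e-07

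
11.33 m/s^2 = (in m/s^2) 11.33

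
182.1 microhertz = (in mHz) 0.1821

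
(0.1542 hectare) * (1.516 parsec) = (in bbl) 4.537e+20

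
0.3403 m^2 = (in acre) 8.409e-05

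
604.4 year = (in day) 2.206e+05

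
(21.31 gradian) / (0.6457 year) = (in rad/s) 1.644e-08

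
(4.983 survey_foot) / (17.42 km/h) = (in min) 0.005231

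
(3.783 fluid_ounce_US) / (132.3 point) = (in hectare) 2.397e-07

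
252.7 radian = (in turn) 40.22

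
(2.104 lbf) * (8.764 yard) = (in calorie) 17.93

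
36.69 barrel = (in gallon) 1541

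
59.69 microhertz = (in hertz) 5.969e-05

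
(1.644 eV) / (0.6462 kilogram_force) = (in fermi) 4.156e-05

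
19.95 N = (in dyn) 1.995e+06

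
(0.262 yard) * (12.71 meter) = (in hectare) 0.0003045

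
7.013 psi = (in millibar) 483.5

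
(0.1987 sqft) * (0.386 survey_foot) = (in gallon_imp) 0.4777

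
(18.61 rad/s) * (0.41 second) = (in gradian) 485.7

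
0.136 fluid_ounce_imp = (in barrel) 2.43e-05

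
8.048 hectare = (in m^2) 8.048e+04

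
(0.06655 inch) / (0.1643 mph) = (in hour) 6.393e-06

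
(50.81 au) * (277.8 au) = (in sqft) 3.4e+27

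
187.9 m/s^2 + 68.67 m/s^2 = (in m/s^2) 256.6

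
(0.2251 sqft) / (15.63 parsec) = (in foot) 1.423e-19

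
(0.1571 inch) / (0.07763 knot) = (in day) 1.156e-06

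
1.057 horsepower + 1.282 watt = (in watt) 789.5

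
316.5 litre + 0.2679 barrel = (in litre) 359.1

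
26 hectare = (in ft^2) 2.799e+06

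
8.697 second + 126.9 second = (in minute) 2.26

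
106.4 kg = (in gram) 1.064e+05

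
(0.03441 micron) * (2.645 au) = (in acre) 3.364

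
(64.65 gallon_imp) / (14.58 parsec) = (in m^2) 6.533e-19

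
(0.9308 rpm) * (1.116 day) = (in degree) 5.385e+05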